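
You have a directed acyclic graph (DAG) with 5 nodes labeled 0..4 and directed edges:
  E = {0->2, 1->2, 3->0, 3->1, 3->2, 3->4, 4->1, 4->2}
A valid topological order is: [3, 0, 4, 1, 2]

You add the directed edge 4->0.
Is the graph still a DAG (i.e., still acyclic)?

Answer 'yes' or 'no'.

Answer: yes

Derivation:
Given toposort: [3, 0, 4, 1, 2]
Position of 4: index 2; position of 0: index 1
New edge 4->0: backward (u after v in old order)
Backward edge: old toposort is now invalid. Check if this creates a cycle.
Does 0 already reach 4? Reachable from 0: [0, 2]. NO -> still a DAG (reorder needed).
Still a DAG? yes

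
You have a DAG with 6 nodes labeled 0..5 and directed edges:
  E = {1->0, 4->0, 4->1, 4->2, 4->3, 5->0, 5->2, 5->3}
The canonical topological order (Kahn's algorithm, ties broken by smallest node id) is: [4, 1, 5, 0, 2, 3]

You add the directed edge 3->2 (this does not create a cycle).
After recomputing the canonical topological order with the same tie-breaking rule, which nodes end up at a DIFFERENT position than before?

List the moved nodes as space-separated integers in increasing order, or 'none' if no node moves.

Old toposort: [4, 1, 5, 0, 2, 3]
Added edge 3->2
Recompute Kahn (smallest-id tiebreak):
  initial in-degrees: [3, 1, 3, 2, 0, 0]
  ready (indeg=0): [4, 5]
  pop 4: indeg[0]->2; indeg[1]->0; indeg[2]->2; indeg[3]->1 | ready=[1, 5] | order so far=[4]
  pop 1: indeg[0]->1 | ready=[5] | order so far=[4, 1]
  pop 5: indeg[0]->0; indeg[2]->1; indeg[3]->0 | ready=[0, 3] | order so far=[4, 1, 5]
  pop 0: no out-edges | ready=[3] | order so far=[4, 1, 5, 0]
  pop 3: indeg[2]->0 | ready=[2] | order so far=[4, 1, 5, 0, 3]
  pop 2: no out-edges | ready=[] | order so far=[4, 1, 5, 0, 3, 2]
New canonical toposort: [4, 1, 5, 0, 3, 2]
Compare positions:
  Node 0: index 3 -> 3 (same)
  Node 1: index 1 -> 1 (same)
  Node 2: index 4 -> 5 (moved)
  Node 3: index 5 -> 4 (moved)
  Node 4: index 0 -> 0 (same)
  Node 5: index 2 -> 2 (same)
Nodes that changed position: 2 3

Answer: 2 3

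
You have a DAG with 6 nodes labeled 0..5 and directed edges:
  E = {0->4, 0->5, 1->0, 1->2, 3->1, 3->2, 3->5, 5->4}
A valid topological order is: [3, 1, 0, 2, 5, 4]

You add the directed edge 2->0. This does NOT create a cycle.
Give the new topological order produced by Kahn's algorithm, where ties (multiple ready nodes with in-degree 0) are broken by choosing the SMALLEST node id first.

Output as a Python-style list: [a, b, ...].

Answer: [3, 1, 2, 0, 5, 4]

Derivation:
Old toposort: [3, 1, 0, 2, 5, 4]
Added edge: 2->0
Position of 2 (3) > position of 0 (2). Must reorder: 2 must now come before 0.
Run Kahn's algorithm (break ties by smallest node id):
  initial in-degrees: [2, 1, 2, 0, 2, 2]
  ready (indeg=0): [3]
  pop 3: indeg[1]->0; indeg[2]->1; indeg[5]->1 | ready=[1] | order so far=[3]
  pop 1: indeg[0]->1; indeg[2]->0 | ready=[2] | order so far=[3, 1]
  pop 2: indeg[0]->0 | ready=[0] | order so far=[3, 1, 2]
  pop 0: indeg[4]->1; indeg[5]->0 | ready=[5] | order so far=[3, 1, 2, 0]
  pop 5: indeg[4]->0 | ready=[4] | order so far=[3, 1, 2, 0, 5]
  pop 4: no out-edges | ready=[] | order so far=[3, 1, 2, 0, 5, 4]
  Result: [3, 1, 2, 0, 5, 4]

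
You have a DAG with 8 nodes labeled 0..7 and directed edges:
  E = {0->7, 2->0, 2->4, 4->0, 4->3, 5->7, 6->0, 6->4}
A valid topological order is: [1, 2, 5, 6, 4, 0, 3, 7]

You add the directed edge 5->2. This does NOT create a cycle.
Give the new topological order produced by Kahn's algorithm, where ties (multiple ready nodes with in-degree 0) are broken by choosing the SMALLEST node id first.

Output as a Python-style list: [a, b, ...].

Old toposort: [1, 2, 5, 6, 4, 0, 3, 7]
Added edge: 5->2
Position of 5 (2) > position of 2 (1). Must reorder: 5 must now come before 2.
Run Kahn's algorithm (break ties by smallest node id):
  initial in-degrees: [3, 0, 1, 1, 2, 0, 0, 2]
  ready (indeg=0): [1, 5, 6]
  pop 1: no out-edges | ready=[5, 6] | order so far=[1]
  pop 5: indeg[2]->0; indeg[7]->1 | ready=[2, 6] | order so far=[1, 5]
  pop 2: indeg[0]->2; indeg[4]->1 | ready=[6] | order so far=[1, 5, 2]
  pop 6: indeg[0]->1; indeg[4]->0 | ready=[4] | order so far=[1, 5, 2, 6]
  pop 4: indeg[0]->0; indeg[3]->0 | ready=[0, 3] | order so far=[1, 5, 2, 6, 4]
  pop 0: indeg[7]->0 | ready=[3, 7] | order so far=[1, 5, 2, 6, 4, 0]
  pop 3: no out-edges | ready=[7] | order so far=[1, 5, 2, 6, 4, 0, 3]
  pop 7: no out-edges | ready=[] | order so far=[1, 5, 2, 6, 4, 0, 3, 7]
  Result: [1, 5, 2, 6, 4, 0, 3, 7]

Answer: [1, 5, 2, 6, 4, 0, 3, 7]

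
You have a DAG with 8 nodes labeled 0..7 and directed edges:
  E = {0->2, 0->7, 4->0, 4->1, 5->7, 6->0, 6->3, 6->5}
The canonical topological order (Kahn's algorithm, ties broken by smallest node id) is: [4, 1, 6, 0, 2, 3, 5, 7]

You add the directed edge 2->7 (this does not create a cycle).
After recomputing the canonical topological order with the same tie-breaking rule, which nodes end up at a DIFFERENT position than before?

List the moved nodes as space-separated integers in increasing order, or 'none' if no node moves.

Answer: none

Derivation:
Old toposort: [4, 1, 6, 0, 2, 3, 5, 7]
Added edge 2->7
Recompute Kahn (smallest-id tiebreak):
  initial in-degrees: [2, 1, 1, 1, 0, 1, 0, 3]
  ready (indeg=0): [4, 6]
  pop 4: indeg[0]->1; indeg[1]->0 | ready=[1, 6] | order so far=[4]
  pop 1: no out-edges | ready=[6] | order so far=[4, 1]
  pop 6: indeg[0]->0; indeg[3]->0; indeg[5]->0 | ready=[0, 3, 5] | order so far=[4, 1, 6]
  pop 0: indeg[2]->0; indeg[7]->2 | ready=[2, 3, 5] | order so far=[4, 1, 6, 0]
  pop 2: indeg[7]->1 | ready=[3, 5] | order so far=[4, 1, 6, 0, 2]
  pop 3: no out-edges | ready=[5] | order so far=[4, 1, 6, 0, 2, 3]
  pop 5: indeg[7]->0 | ready=[7] | order so far=[4, 1, 6, 0, 2, 3, 5]
  pop 7: no out-edges | ready=[] | order so far=[4, 1, 6, 0, 2, 3, 5, 7]
New canonical toposort: [4, 1, 6, 0, 2, 3, 5, 7]
Compare positions:
  Node 0: index 3 -> 3 (same)
  Node 1: index 1 -> 1 (same)
  Node 2: index 4 -> 4 (same)
  Node 3: index 5 -> 5 (same)
  Node 4: index 0 -> 0 (same)
  Node 5: index 6 -> 6 (same)
  Node 6: index 2 -> 2 (same)
  Node 7: index 7 -> 7 (same)
Nodes that changed position: none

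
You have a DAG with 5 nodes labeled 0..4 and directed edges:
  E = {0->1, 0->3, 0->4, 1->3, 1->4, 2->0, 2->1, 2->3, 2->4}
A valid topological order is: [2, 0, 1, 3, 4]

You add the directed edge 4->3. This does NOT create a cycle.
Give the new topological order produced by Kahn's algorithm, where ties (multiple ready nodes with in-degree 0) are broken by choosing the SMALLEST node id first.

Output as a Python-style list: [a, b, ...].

Answer: [2, 0, 1, 4, 3]

Derivation:
Old toposort: [2, 0, 1, 3, 4]
Added edge: 4->3
Position of 4 (4) > position of 3 (3). Must reorder: 4 must now come before 3.
Run Kahn's algorithm (break ties by smallest node id):
  initial in-degrees: [1, 2, 0, 4, 3]
  ready (indeg=0): [2]
  pop 2: indeg[0]->0; indeg[1]->1; indeg[3]->3; indeg[4]->2 | ready=[0] | order so far=[2]
  pop 0: indeg[1]->0; indeg[3]->2; indeg[4]->1 | ready=[1] | order so far=[2, 0]
  pop 1: indeg[3]->1; indeg[4]->0 | ready=[4] | order so far=[2, 0, 1]
  pop 4: indeg[3]->0 | ready=[3] | order so far=[2, 0, 1, 4]
  pop 3: no out-edges | ready=[] | order so far=[2, 0, 1, 4, 3]
  Result: [2, 0, 1, 4, 3]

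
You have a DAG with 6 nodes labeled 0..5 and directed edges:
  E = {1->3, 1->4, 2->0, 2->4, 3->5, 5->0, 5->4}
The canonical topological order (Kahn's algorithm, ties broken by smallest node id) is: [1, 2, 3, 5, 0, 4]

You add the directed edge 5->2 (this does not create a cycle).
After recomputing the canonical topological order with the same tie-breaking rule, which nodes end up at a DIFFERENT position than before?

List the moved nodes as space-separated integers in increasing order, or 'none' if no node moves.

Answer: 2 3 5

Derivation:
Old toposort: [1, 2, 3, 5, 0, 4]
Added edge 5->2
Recompute Kahn (smallest-id tiebreak):
  initial in-degrees: [2, 0, 1, 1, 3, 1]
  ready (indeg=0): [1]
  pop 1: indeg[3]->0; indeg[4]->2 | ready=[3] | order so far=[1]
  pop 3: indeg[5]->0 | ready=[5] | order so far=[1, 3]
  pop 5: indeg[0]->1; indeg[2]->0; indeg[4]->1 | ready=[2] | order so far=[1, 3, 5]
  pop 2: indeg[0]->0; indeg[4]->0 | ready=[0, 4] | order so far=[1, 3, 5, 2]
  pop 0: no out-edges | ready=[4] | order so far=[1, 3, 5, 2, 0]
  pop 4: no out-edges | ready=[] | order so far=[1, 3, 5, 2, 0, 4]
New canonical toposort: [1, 3, 5, 2, 0, 4]
Compare positions:
  Node 0: index 4 -> 4 (same)
  Node 1: index 0 -> 0 (same)
  Node 2: index 1 -> 3 (moved)
  Node 3: index 2 -> 1 (moved)
  Node 4: index 5 -> 5 (same)
  Node 5: index 3 -> 2 (moved)
Nodes that changed position: 2 3 5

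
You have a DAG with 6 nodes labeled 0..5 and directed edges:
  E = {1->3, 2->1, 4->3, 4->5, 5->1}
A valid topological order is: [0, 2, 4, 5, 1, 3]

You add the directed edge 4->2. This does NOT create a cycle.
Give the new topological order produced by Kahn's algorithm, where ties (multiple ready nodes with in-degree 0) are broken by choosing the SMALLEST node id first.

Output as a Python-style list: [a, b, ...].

Answer: [0, 4, 2, 5, 1, 3]

Derivation:
Old toposort: [0, 2, 4, 5, 1, 3]
Added edge: 4->2
Position of 4 (2) > position of 2 (1). Must reorder: 4 must now come before 2.
Run Kahn's algorithm (break ties by smallest node id):
  initial in-degrees: [0, 2, 1, 2, 0, 1]
  ready (indeg=0): [0, 4]
  pop 0: no out-edges | ready=[4] | order so far=[0]
  pop 4: indeg[2]->0; indeg[3]->1; indeg[5]->0 | ready=[2, 5] | order so far=[0, 4]
  pop 2: indeg[1]->1 | ready=[5] | order so far=[0, 4, 2]
  pop 5: indeg[1]->0 | ready=[1] | order so far=[0, 4, 2, 5]
  pop 1: indeg[3]->0 | ready=[3] | order so far=[0, 4, 2, 5, 1]
  pop 3: no out-edges | ready=[] | order so far=[0, 4, 2, 5, 1, 3]
  Result: [0, 4, 2, 5, 1, 3]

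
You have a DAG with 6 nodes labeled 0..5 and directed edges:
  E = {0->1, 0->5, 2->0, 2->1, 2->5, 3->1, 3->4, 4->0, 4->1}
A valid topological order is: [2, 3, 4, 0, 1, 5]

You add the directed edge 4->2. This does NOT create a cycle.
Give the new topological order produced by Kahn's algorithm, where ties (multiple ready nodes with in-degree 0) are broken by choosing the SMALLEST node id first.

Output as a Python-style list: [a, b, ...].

Answer: [3, 4, 2, 0, 1, 5]

Derivation:
Old toposort: [2, 3, 4, 0, 1, 5]
Added edge: 4->2
Position of 4 (2) > position of 2 (0). Must reorder: 4 must now come before 2.
Run Kahn's algorithm (break ties by smallest node id):
  initial in-degrees: [2, 4, 1, 0, 1, 2]
  ready (indeg=0): [3]
  pop 3: indeg[1]->3; indeg[4]->0 | ready=[4] | order so far=[3]
  pop 4: indeg[0]->1; indeg[1]->2; indeg[2]->0 | ready=[2] | order so far=[3, 4]
  pop 2: indeg[0]->0; indeg[1]->1; indeg[5]->1 | ready=[0] | order so far=[3, 4, 2]
  pop 0: indeg[1]->0; indeg[5]->0 | ready=[1, 5] | order so far=[3, 4, 2, 0]
  pop 1: no out-edges | ready=[5] | order so far=[3, 4, 2, 0, 1]
  pop 5: no out-edges | ready=[] | order so far=[3, 4, 2, 0, 1, 5]
  Result: [3, 4, 2, 0, 1, 5]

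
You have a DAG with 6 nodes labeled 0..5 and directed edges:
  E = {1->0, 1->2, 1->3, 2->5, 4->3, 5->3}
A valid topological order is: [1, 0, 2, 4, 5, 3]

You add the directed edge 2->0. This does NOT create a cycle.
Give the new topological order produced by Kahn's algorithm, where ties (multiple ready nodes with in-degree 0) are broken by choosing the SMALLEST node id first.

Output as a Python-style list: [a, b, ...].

Old toposort: [1, 0, 2, 4, 5, 3]
Added edge: 2->0
Position of 2 (2) > position of 0 (1). Must reorder: 2 must now come before 0.
Run Kahn's algorithm (break ties by smallest node id):
  initial in-degrees: [2, 0, 1, 3, 0, 1]
  ready (indeg=0): [1, 4]
  pop 1: indeg[0]->1; indeg[2]->0; indeg[3]->2 | ready=[2, 4] | order so far=[1]
  pop 2: indeg[0]->0; indeg[5]->0 | ready=[0, 4, 5] | order so far=[1, 2]
  pop 0: no out-edges | ready=[4, 5] | order so far=[1, 2, 0]
  pop 4: indeg[3]->1 | ready=[5] | order so far=[1, 2, 0, 4]
  pop 5: indeg[3]->0 | ready=[3] | order so far=[1, 2, 0, 4, 5]
  pop 3: no out-edges | ready=[] | order so far=[1, 2, 0, 4, 5, 3]
  Result: [1, 2, 0, 4, 5, 3]

Answer: [1, 2, 0, 4, 5, 3]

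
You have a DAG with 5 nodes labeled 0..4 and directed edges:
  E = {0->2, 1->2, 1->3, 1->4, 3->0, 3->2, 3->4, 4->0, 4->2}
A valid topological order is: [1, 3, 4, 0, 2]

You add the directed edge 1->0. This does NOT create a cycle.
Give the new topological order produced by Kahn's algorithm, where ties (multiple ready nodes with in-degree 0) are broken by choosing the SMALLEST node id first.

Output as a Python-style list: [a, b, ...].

Answer: [1, 3, 4, 0, 2]

Derivation:
Old toposort: [1, 3, 4, 0, 2]
Added edge: 1->0
Position of 1 (0) < position of 0 (3). Old order still valid.
Run Kahn's algorithm (break ties by smallest node id):
  initial in-degrees: [3, 0, 4, 1, 2]
  ready (indeg=0): [1]
  pop 1: indeg[0]->2; indeg[2]->3; indeg[3]->0; indeg[4]->1 | ready=[3] | order so far=[1]
  pop 3: indeg[0]->1; indeg[2]->2; indeg[4]->0 | ready=[4] | order so far=[1, 3]
  pop 4: indeg[0]->0; indeg[2]->1 | ready=[0] | order so far=[1, 3, 4]
  pop 0: indeg[2]->0 | ready=[2] | order so far=[1, 3, 4, 0]
  pop 2: no out-edges | ready=[] | order so far=[1, 3, 4, 0, 2]
  Result: [1, 3, 4, 0, 2]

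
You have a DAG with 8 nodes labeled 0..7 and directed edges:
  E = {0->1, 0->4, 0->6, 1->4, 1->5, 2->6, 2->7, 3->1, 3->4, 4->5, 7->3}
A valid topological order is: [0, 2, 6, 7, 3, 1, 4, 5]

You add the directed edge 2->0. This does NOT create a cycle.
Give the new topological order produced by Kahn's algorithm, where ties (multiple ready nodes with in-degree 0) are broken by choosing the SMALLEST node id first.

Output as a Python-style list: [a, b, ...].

Answer: [2, 0, 6, 7, 3, 1, 4, 5]

Derivation:
Old toposort: [0, 2, 6, 7, 3, 1, 4, 5]
Added edge: 2->0
Position of 2 (1) > position of 0 (0). Must reorder: 2 must now come before 0.
Run Kahn's algorithm (break ties by smallest node id):
  initial in-degrees: [1, 2, 0, 1, 3, 2, 2, 1]
  ready (indeg=0): [2]
  pop 2: indeg[0]->0; indeg[6]->1; indeg[7]->0 | ready=[0, 7] | order so far=[2]
  pop 0: indeg[1]->1; indeg[4]->2; indeg[6]->0 | ready=[6, 7] | order so far=[2, 0]
  pop 6: no out-edges | ready=[7] | order so far=[2, 0, 6]
  pop 7: indeg[3]->0 | ready=[3] | order so far=[2, 0, 6, 7]
  pop 3: indeg[1]->0; indeg[4]->1 | ready=[1] | order so far=[2, 0, 6, 7, 3]
  pop 1: indeg[4]->0; indeg[5]->1 | ready=[4] | order so far=[2, 0, 6, 7, 3, 1]
  pop 4: indeg[5]->0 | ready=[5] | order so far=[2, 0, 6, 7, 3, 1, 4]
  pop 5: no out-edges | ready=[] | order so far=[2, 0, 6, 7, 3, 1, 4, 5]
  Result: [2, 0, 6, 7, 3, 1, 4, 5]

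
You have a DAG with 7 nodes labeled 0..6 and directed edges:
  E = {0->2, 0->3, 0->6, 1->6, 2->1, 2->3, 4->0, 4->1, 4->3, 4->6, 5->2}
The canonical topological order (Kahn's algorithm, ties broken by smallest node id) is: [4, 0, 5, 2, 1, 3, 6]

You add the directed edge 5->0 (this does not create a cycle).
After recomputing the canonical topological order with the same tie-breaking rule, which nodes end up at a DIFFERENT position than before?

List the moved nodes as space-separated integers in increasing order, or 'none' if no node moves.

Old toposort: [4, 0, 5, 2, 1, 3, 6]
Added edge 5->0
Recompute Kahn (smallest-id tiebreak):
  initial in-degrees: [2, 2, 2, 3, 0, 0, 3]
  ready (indeg=0): [4, 5]
  pop 4: indeg[0]->1; indeg[1]->1; indeg[3]->2; indeg[6]->2 | ready=[5] | order so far=[4]
  pop 5: indeg[0]->0; indeg[2]->1 | ready=[0] | order so far=[4, 5]
  pop 0: indeg[2]->0; indeg[3]->1; indeg[6]->1 | ready=[2] | order so far=[4, 5, 0]
  pop 2: indeg[1]->0; indeg[3]->0 | ready=[1, 3] | order so far=[4, 5, 0, 2]
  pop 1: indeg[6]->0 | ready=[3, 6] | order so far=[4, 5, 0, 2, 1]
  pop 3: no out-edges | ready=[6] | order so far=[4, 5, 0, 2, 1, 3]
  pop 6: no out-edges | ready=[] | order so far=[4, 5, 0, 2, 1, 3, 6]
New canonical toposort: [4, 5, 0, 2, 1, 3, 6]
Compare positions:
  Node 0: index 1 -> 2 (moved)
  Node 1: index 4 -> 4 (same)
  Node 2: index 3 -> 3 (same)
  Node 3: index 5 -> 5 (same)
  Node 4: index 0 -> 0 (same)
  Node 5: index 2 -> 1 (moved)
  Node 6: index 6 -> 6 (same)
Nodes that changed position: 0 5

Answer: 0 5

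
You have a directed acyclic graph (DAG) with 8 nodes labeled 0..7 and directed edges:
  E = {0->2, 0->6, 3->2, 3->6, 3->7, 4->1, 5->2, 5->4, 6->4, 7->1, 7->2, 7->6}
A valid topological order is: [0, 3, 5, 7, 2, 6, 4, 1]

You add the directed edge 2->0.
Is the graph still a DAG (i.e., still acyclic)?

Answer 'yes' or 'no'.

Given toposort: [0, 3, 5, 7, 2, 6, 4, 1]
Position of 2: index 4; position of 0: index 0
New edge 2->0: backward (u after v in old order)
Backward edge: old toposort is now invalid. Check if this creates a cycle.
Does 0 already reach 2? Reachable from 0: [0, 1, 2, 4, 6]. YES -> cycle!
Still a DAG? no

Answer: no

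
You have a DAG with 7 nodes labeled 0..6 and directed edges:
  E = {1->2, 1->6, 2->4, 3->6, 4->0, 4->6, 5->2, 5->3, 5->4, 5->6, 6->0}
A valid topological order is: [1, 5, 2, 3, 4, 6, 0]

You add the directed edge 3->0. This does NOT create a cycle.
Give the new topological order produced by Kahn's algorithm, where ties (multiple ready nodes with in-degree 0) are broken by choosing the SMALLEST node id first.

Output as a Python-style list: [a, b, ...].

Answer: [1, 5, 2, 3, 4, 6, 0]

Derivation:
Old toposort: [1, 5, 2, 3, 4, 6, 0]
Added edge: 3->0
Position of 3 (3) < position of 0 (6). Old order still valid.
Run Kahn's algorithm (break ties by smallest node id):
  initial in-degrees: [3, 0, 2, 1, 2, 0, 4]
  ready (indeg=0): [1, 5]
  pop 1: indeg[2]->1; indeg[6]->3 | ready=[5] | order so far=[1]
  pop 5: indeg[2]->0; indeg[3]->0; indeg[4]->1; indeg[6]->2 | ready=[2, 3] | order so far=[1, 5]
  pop 2: indeg[4]->0 | ready=[3, 4] | order so far=[1, 5, 2]
  pop 3: indeg[0]->2; indeg[6]->1 | ready=[4] | order so far=[1, 5, 2, 3]
  pop 4: indeg[0]->1; indeg[6]->0 | ready=[6] | order so far=[1, 5, 2, 3, 4]
  pop 6: indeg[0]->0 | ready=[0] | order so far=[1, 5, 2, 3, 4, 6]
  pop 0: no out-edges | ready=[] | order so far=[1, 5, 2, 3, 4, 6, 0]
  Result: [1, 5, 2, 3, 4, 6, 0]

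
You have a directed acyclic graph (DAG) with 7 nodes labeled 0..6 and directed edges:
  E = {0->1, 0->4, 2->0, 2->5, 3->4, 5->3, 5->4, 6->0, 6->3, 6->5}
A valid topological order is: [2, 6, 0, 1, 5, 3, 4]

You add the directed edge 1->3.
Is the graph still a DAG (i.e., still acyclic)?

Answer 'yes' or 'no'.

Answer: yes

Derivation:
Given toposort: [2, 6, 0, 1, 5, 3, 4]
Position of 1: index 3; position of 3: index 5
New edge 1->3: forward
Forward edge: respects the existing order. Still a DAG, same toposort still valid.
Still a DAG? yes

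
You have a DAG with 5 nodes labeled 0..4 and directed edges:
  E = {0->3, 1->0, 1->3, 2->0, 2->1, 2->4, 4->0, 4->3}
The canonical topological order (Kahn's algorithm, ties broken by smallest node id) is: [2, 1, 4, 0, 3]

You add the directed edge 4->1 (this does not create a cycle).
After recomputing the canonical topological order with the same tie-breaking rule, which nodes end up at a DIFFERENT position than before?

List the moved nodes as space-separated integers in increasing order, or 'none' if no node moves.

Answer: 1 4

Derivation:
Old toposort: [2, 1, 4, 0, 3]
Added edge 4->1
Recompute Kahn (smallest-id tiebreak):
  initial in-degrees: [3, 2, 0, 3, 1]
  ready (indeg=0): [2]
  pop 2: indeg[0]->2; indeg[1]->1; indeg[4]->0 | ready=[4] | order so far=[2]
  pop 4: indeg[0]->1; indeg[1]->0; indeg[3]->2 | ready=[1] | order so far=[2, 4]
  pop 1: indeg[0]->0; indeg[3]->1 | ready=[0] | order so far=[2, 4, 1]
  pop 0: indeg[3]->0 | ready=[3] | order so far=[2, 4, 1, 0]
  pop 3: no out-edges | ready=[] | order so far=[2, 4, 1, 0, 3]
New canonical toposort: [2, 4, 1, 0, 3]
Compare positions:
  Node 0: index 3 -> 3 (same)
  Node 1: index 1 -> 2 (moved)
  Node 2: index 0 -> 0 (same)
  Node 3: index 4 -> 4 (same)
  Node 4: index 2 -> 1 (moved)
Nodes that changed position: 1 4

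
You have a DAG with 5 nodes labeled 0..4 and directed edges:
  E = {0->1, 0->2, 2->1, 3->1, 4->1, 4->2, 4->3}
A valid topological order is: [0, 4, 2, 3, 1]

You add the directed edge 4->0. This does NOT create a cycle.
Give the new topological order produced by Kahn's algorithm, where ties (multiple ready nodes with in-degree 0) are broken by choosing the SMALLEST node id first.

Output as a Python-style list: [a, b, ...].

Old toposort: [0, 4, 2, 3, 1]
Added edge: 4->0
Position of 4 (1) > position of 0 (0). Must reorder: 4 must now come before 0.
Run Kahn's algorithm (break ties by smallest node id):
  initial in-degrees: [1, 4, 2, 1, 0]
  ready (indeg=0): [4]
  pop 4: indeg[0]->0; indeg[1]->3; indeg[2]->1; indeg[3]->0 | ready=[0, 3] | order so far=[4]
  pop 0: indeg[1]->2; indeg[2]->0 | ready=[2, 3] | order so far=[4, 0]
  pop 2: indeg[1]->1 | ready=[3] | order so far=[4, 0, 2]
  pop 3: indeg[1]->0 | ready=[1] | order so far=[4, 0, 2, 3]
  pop 1: no out-edges | ready=[] | order so far=[4, 0, 2, 3, 1]
  Result: [4, 0, 2, 3, 1]

Answer: [4, 0, 2, 3, 1]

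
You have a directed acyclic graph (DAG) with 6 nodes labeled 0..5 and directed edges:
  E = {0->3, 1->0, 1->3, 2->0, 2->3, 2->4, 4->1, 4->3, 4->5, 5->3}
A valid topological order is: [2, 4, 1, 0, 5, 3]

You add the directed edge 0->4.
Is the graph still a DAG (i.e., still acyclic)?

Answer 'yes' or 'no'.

Answer: no

Derivation:
Given toposort: [2, 4, 1, 0, 5, 3]
Position of 0: index 3; position of 4: index 1
New edge 0->4: backward (u after v in old order)
Backward edge: old toposort is now invalid. Check if this creates a cycle.
Does 4 already reach 0? Reachable from 4: [0, 1, 3, 4, 5]. YES -> cycle!
Still a DAG? no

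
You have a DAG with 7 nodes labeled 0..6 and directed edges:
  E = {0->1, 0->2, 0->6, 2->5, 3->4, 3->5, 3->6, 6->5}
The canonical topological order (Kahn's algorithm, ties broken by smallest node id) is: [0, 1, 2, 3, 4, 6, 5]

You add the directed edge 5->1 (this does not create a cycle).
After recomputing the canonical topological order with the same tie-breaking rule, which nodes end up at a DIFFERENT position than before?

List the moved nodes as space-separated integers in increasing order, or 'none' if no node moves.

Old toposort: [0, 1, 2, 3, 4, 6, 5]
Added edge 5->1
Recompute Kahn (smallest-id tiebreak):
  initial in-degrees: [0, 2, 1, 0, 1, 3, 2]
  ready (indeg=0): [0, 3]
  pop 0: indeg[1]->1; indeg[2]->0; indeg[6]->1 | ready=[2, 3] | order so far=[0]
  pop 2: indeg[5]->2 | ready=[3] | order so far=[0, 2]
  pop 3: indeg[4]->0; indeg[5]->1; indeg[6]->0 | ready=[4, 6] | order so far=[0, 2, 3]
  pop 4: no out-edges | ready=[6] | order so far=[0, 2, 3, 4]
  pop 6: indeg[5]->0 | ready=[5] | order so far=[0, 2, 3, 4, 6]
  pop 5: indeg[1]->0 | ready=[1] | order so far=[0, 2, 3, 4, 6, 5]
  pop 1: no out-edges | ready=[] | order so far=[0, 2, 3, 4, 6, 5, 1]
New canonical toposort: [0, 2, 3, 4, 6, 5, 1]
Compare positions:
  Node 0: index 0 -> 0 (same)
  Node 1: index 1 -> 6 (moved)
  Node 2: index 2 -> 1 (moved)
  Node 3: index 3 -> 2 (moved)
  Node 4: index 4 -> 3 (moved)
  Node 5: index 6 -> 5 (moved)
  Node 6: index 5 -> 4 (moved)
Nodes that changed position: 1 2 3 4 5 6

Answer: 1 2 3 4 5 6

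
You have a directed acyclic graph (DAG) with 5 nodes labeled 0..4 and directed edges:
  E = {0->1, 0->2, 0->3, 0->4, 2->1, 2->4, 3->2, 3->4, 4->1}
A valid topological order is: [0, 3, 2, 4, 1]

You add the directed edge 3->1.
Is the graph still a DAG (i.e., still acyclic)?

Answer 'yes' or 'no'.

Answer: yes

Derivation:
Given toposort: [0, 3, 2, 4, 1]
Position of 3: index 1; position of 1: index 4
New edge 3->1: forward
Forward edge: respects the existing order. Still a DAG, same toposort still valid.
Still a DAG? yes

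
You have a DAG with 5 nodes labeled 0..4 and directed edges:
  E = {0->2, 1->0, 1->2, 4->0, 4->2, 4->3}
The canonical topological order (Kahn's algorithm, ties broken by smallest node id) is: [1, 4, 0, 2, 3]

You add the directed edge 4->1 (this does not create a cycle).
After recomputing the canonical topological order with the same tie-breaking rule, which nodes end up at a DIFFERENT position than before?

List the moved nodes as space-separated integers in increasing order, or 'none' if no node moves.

Old toposort: [1, 4, 0, 2, 3]
Added edge 4->1
Recompute Kahn (smallest-id tiebreak):
  initial in-degrees: [2, 1, 3, 1, 0]
  ready (indeg=0): [4]
  pop 4: indeg[0]->1; indeg[1]->0; indeg[2]->2; indeg[3]->0 | ready=[1, 3] | order so far=[4]
  pop 1: indeg[0]->0; indeg[2]->1 | ready=[0, 3] | order so far=[4, 1]
  pop 0: indeg[2]->0 | ready=[2, 3] | order so far=[4, 1, 0]
  pop 2: no out-edges | ready=[3] | order so far=[4, 1, 0, 2]
  pop 3: no out-edges | ready=[] | order so far=[4, 1, 0, 2, 3]
New canonical toposort: [4, 1, 0, 2, 3]
Compare positions:
  Node 0: index 2 -> 2 (same)
  Node 1: index 0 -> 1 (moved)
  Node 2: index 3 -> 3 (same)
  Node 3: index 4 -> 4 (same)
  Node 4: index 1 -> 0 (moved)
Nodes that changed position: 1 4

Answer: 1 4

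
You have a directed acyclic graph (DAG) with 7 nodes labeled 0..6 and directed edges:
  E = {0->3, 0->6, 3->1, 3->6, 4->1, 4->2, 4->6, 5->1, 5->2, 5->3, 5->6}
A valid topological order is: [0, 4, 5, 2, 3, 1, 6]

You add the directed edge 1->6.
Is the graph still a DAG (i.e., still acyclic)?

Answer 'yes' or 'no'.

Answer: yes

Derivation:
Given toposort: [0, 4, 5, 2, 3, 1, 6]
Position of 1: index 5; position of 6: index 6
New edge 1->6: forward
Forward edge: respects the existing order. Still a DAG, same toposort still valid.
Still a DAG? yes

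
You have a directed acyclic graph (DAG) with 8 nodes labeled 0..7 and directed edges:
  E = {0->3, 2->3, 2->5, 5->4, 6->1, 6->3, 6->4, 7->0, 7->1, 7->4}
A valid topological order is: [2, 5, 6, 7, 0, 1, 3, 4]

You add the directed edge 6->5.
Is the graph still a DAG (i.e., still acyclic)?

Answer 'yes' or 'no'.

Given toposort: [2, 5, 6, 7, 0, 1, 3, 4]
Position of 6: index 2; position of 5: index 1
New edge 6->5: backward (u after v in old order)
Backward edge: old toposort is now invalid. Check if this creates a cycle.
Does 5 already reach 6? Reachable from 5: [4, 5]. NO -> still a DAG (reorder needed).
Still a DAG? yes

Answer: yes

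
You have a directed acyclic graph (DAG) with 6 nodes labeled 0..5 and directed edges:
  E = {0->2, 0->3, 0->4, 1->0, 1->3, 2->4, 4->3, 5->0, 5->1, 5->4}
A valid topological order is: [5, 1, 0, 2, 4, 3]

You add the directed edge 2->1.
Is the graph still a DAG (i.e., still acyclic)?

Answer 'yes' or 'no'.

Answer: no

Derivation:
Given toposort: [5, 1, 0, 2, 4, 3]
Position of 2: index 3; position of 1: index 1
New edge 2->1: backward (u after v in old order)
Backward edge: old toposort is now invalid. Check if this creates a cycle.
Does 1 already reach 2? Reachable from 1: [0, 1, 2, 3, 4]. YES -> cycle!
Still a DAG? no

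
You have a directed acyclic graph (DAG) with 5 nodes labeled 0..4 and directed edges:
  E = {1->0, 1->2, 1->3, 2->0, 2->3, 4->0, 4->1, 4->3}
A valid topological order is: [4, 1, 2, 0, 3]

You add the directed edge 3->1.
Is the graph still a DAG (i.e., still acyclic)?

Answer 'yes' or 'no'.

Given toposort: [4, 1, 2, 0, 3]
Position of 3: index 4; position of 1: index 1
New edge 3->1: backward (u after v in old order)
Backward edge: old toposort is now invalid. Check if this creates a cycle.
Does 1 already reach 3? Reachable from 1: [0, 1, 2, 3]. YES -> cycle!
Still a DAG? no

Answer: no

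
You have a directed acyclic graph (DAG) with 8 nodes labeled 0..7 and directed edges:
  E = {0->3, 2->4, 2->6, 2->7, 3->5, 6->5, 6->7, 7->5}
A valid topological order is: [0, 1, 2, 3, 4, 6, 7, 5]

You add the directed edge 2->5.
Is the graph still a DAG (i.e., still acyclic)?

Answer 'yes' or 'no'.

Given toposort: [0, 1, 2, 3, 4, 6, 7, 5]
Position of 2: index 2; position of 5: index 7
New edge 2->5: forward
Forward edge: respects the existing order. Still a DAG, same toposort still valid.
Still a DAG? yes

Answer: yes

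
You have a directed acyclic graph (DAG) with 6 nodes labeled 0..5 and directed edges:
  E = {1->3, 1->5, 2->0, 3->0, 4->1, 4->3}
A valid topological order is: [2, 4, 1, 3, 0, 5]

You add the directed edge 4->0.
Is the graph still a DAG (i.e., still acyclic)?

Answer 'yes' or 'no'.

Given toposort: [2, 4, 1, 3, 0, 5]
Position of 4: index 1; position of 0: index 4
New edge 4->0: forward
Forward edge: respects the existing order. Still a DAG, same toposort still valid.
Still a DAG? yes

Answer: yes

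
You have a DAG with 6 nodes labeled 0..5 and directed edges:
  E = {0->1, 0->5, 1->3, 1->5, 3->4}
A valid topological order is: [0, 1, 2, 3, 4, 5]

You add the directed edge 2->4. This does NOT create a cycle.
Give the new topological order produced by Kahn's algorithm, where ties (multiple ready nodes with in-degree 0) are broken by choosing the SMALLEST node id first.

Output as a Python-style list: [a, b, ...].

Old toposort: [0, 1, 2, 3, 4, 5]
Added edge: 2->4
Position of 2 (2) < position of 4 (4). Old order still valid.
Run Kahn's algorithm (break ties by smallest node id):
  initial in-degrees: [0, 1, 0, 1, 2, 2]
  ready (indeg=0): [0, 2]
  pop 0: indeg[1]->0; indeg[5]->1 | ready=[1, 2] | order so far=[0]
  pop 1: indeg[3]->0; indeg[5]->0 | ready=[2, 3, 5] | order so far=[0, 1]
  pop 2: indeg[4]->1 | ready=[3, 5] | order so far=[0, 1, 2]
  pop 3: indeg[4]->0 | ready=[4, 5] | order so far=[0, 1, 2, 3]
  pop 4: no out-edges | ready=[5] | order so far=[0, 1, 2, 3, 4]
  pop 5: no out-edges | ready=[] | order so far=[0, 1, 2, 3, 4, 5]
  Result: [0, 1, 2, 3, 4, 5]

Answer: [0, 1, 2, 3, 4, 5]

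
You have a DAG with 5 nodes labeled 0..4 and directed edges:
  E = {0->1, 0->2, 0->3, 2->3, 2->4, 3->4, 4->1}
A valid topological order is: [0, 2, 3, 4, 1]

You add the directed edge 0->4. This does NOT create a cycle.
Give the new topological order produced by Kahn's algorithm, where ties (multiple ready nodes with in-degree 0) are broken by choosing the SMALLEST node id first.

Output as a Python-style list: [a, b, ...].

Answer: [0, 2, 3, 4, 1]

Derivation:
Old toposort: [0, 2, 3, 4, 1]
Added edge: 0->4
Position of 0 (0) < position of 4 (3). Old order still valid.
Run Kahn's algorithm (break ties by smallest node id):
  initial in-degrees: [0, 2, 1, 2, 3]
  ready (indeg=0): [0]
  pop 0: indeg[1]->1; indeg[2]->0; indeg[3]->1; indeg[4]->2 | ready=[2] | order so far=[0]
  pop 2: indeg[3]->0; indeg[4]->1 | ready=[3] | order so far=[0, 2]
  pop 3: indeg[4]->0 | ready=[4] | order so far=[0, 2, 3]
  pop 4: indeg[1]->0 | ready=[1] | order so far=[0, 2, 3, 4]
  pop 1: no out-edges | ready=[] | order so far=[0, 2, 3, 4, 1]
  Result: [0, 2, 3, 4, 1]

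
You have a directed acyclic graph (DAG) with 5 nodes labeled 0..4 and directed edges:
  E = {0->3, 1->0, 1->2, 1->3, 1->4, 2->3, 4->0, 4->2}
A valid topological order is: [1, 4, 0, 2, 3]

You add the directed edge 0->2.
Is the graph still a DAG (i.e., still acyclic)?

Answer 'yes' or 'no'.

Answer: yes

Derivation:
Given toposort: [1, 4, 0, 2, 3]
Position of 0: index 2; position of 2: index 3
New edge 0->2: forward
Forward edge: respects the existing order. Still a DAG, same toposort still valid.
Still a DAG? yes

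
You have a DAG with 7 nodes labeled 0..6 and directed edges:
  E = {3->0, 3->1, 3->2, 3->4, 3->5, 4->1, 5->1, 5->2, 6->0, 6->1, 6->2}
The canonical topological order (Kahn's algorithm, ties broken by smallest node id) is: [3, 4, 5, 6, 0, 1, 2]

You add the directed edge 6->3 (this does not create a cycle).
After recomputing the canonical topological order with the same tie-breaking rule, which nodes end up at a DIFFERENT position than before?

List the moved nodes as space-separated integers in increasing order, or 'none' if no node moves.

Old toposort: [3, 4, 5, 6, 0, 1, 2]
Added edge 6->3
Recompute Kahn (smallest-id tiebreak):
  initial in-degrees: [2, 4, 3, 1, 1, 1, 0]
  ready (indeg=0): [6]
  pop 6: indeg[0]->1; indeg[1]->3; indeg[2]->2; indeg[3]->0 | ready=[3] | order so far=[6]
  pop 3: indeg[0]->0; indeg[1]->2; indeg[2]->1; indeg[4]->0; indeg[5]->0 | ready=[0, 4, 5] | order so far=[6, 3]
  pop 0: no out-edges | ready=[4, 5] | order so far=[6, 3, 0]
  pop 4: indeg[1]->1 | ready=[5] | order so far=[6, 3, 0, 4]
  pop 5: indeg[1]->0; indeg[2]->0 | ready=[1, 2] | order so far=[6, 3, 0, 4, 5]
  pop 1: no out-edges | ready=[2] | order so far=[6, 3, 0, 4, 5, 1]
  pop 2: no out-edges | ready=[] | order so far=[6, 3, 0, 4, 5, 1, 2]
New canonical toposort: [6, 3, 0, 4, 5, 1, 2]
Compare positions:
  Node 0: index 4 -> 2 (moved)
  Node 1: index 5 -> 5 (same)
  Node 2: index 6 -> 6 (same)
  Node 3: index 0 -> 1 (moved)
  Node 4: index 1 -> 3 (moved)
  Node 5: index 2 -> 4 (moved)
  Node 6: index 3 -> 0 (moved)
Nodes that changed position: 0 3 4 5 6

Answer: 0 3 4 5 6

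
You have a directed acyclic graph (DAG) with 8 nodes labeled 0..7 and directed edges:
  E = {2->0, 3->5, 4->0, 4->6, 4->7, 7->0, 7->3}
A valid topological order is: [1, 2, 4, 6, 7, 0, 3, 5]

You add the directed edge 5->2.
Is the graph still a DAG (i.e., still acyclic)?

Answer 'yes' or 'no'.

Answer: yes

Derivation:
Given toposort: [1, 2, 4, 6, 7, 0, 3, 5]
Position of 5: index 7; position of 2: index 1
New edge 5->2: backward (u after v in old order)
Backward edge: old toposort is now invalid. Check if this creates a cycle.
Does 2 already reach 5? Reachable from 2: [0, 2]. NO -> still a DAG (reorder needed).
Still a DAG? yes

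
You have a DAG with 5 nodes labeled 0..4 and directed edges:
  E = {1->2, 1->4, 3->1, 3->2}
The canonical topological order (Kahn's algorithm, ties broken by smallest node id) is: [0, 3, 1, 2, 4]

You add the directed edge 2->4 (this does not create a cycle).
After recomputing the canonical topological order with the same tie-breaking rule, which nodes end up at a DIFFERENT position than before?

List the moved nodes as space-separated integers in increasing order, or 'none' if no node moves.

Old toposort: [0, 3, 1, 2, 4]
Added edge 2->4
Recompute Kahn (smallest-id tiebreak):
  initial in-degrees: [0, 1, 2, 0, 2]
  ready (indeg=0): [0, 3]
  pop 0: no out-edges | ready=[3] | order so far=[0]
  pop 3: indeg[1]->0; indeg[2]->1 | ready=[1] | order so far=[0, 3]
  pop 1: indeg[2]->0; indeg[4]->1 | ready=[2] | order so far=[0, 3, 1]
  pop 2: indeg[4]->0 | ready=[4] | order so far=[0, 3, 1, 2]
  pop 4: no out-edges | ready=[] | order so far=[0, 3, 1, 2, 4]
New canonical toposort: [0, 3, 1, 2, 4]
Compare positions:
  Node 0: index 0 -> 0 (same)
  Node 1: index 2 -> 2 (same)
  Node 2: index 3 -> 3 (same)
  Node 3: index 1 -> 1 (same)
  Node 4: index 4 -> 4 (same)
Nodes that changed position: none

Answer: none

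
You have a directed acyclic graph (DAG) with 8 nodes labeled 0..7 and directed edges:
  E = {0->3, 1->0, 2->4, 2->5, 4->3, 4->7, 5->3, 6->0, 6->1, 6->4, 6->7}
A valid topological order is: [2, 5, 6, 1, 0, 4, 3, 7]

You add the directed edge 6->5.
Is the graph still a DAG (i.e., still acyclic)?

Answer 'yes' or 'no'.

Answer: yes

Derivation:
Given toposort: [2, 5, 6, 1, 0, 4, 3, 7]
Position of 6: index 2; position of 5: index 1
New edge 6->5: backward (u after v in old order)
Backward edge: old toposort is now invalid. Check if this creates a cycle.
Does 5 already reach 6? Reachable from 5: [3, 5]. NO -> still a DAG (reorder needed).
Still a DAG? yes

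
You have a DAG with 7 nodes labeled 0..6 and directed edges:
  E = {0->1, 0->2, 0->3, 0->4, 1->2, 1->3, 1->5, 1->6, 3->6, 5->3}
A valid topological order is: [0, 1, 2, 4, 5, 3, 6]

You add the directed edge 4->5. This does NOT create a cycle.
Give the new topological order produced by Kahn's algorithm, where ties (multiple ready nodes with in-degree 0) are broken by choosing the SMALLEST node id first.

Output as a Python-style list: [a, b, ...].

Old toposort: [0, 1, 2, 4, 5, 3, 6]
Added edge: 4->5
Position of 4 (3) < position of 5 (4). Old order still valid.
Run Kahn's algorithm (break ties by smallest node id):
  initial in-degrees: [0, 1, 2, 3, 1, 2, 2]
  ready (indeg=0): [0]
  pop 0: indeg[1]->0; indeg[2]->1; indeg[3]->2; indeg[4]->0 | ready=[1, 4] | order so far=[0]
  pop 1: indeg[2]->0; indeg[3]->1; indeg[5]->1; indeg[6]->1 | ready=[2, 4] | order so far=[0, 1]
  pop 2: no out-edges | ready=[4] | order so far=[0, 1, 2]
  pop 4: indeg[5]->0 | ready=[5] | order so far=[0, 1, 2, 4]
  pop 5: indeg[3]->0 | ready=[3] | order so far=[0, 1, 2, 4, 5]
  pop 3: indeg[6]->0 | ready=[6] | order so far=[0, 1, 2, 4, 5, 3]
  pop 6: no out-edges | ready=[] | order so far=[0, 1, 2, 4, 5, 3, 6]
  Result: [0, 1, 2, 4, 5, 3, 6]

Answer: [0, 1, 2, 4, 5, 3, 6]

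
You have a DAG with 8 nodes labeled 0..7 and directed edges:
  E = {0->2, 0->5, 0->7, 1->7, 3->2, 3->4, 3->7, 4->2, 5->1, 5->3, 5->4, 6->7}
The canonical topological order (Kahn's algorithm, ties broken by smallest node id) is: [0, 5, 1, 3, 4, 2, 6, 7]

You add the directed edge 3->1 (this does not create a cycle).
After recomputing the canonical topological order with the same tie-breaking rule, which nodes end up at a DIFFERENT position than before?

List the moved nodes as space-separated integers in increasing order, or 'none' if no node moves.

Answer: 1 3

Derivation:
Old toposort: [0, 5, 1, 3, 4, 2, 6, 7]
Added edge 3->1
Recompute Kahn (smallest-id tiebreak):
  initial in-degrees: [0, 2, 3, 1, 2, 1, 0, 4]
  ready (indeg=0): [0, 6]
  pop 0: indeg[2]->2; indeg[5]->0; indeg[7]->3 | ready=[5, 6] | order so far=[0]
  pop 5: indeg[1]->1; indeg[3]->0; indeg[4]->1 | ready=[3, 6] | order so far=[0, 5]
  pop 3: indeg[1]->0; indeg[2]->1; indeg[4]->0; indeg[7]->2 | ready=[1, 4, 6] | order so far=[0, 5, 3]
  pop 1: indeg[7]->1 | ready=[4, 6] | order so far=[0, 5, 3, 1]
  pop 4: indeg[2]->0 | ready=[2, 6] | order so far=[0, 5, 3, 1, 4]
  pop 2: no out-edges | ready=[6] | order so far=[0, 5, 3, 1, 4, 2]
  pop 6: indeg[7]->0 | ready=[7] | order so far=[0, 5, 3, 1, 4, 2, 6]
  pop 7: no out-edges | ready=[] | order so far=[0, 5, 3, 1, 4, 2, 6, 7]
New canonical toposort: [0, 5, 3, 1, 4, 2, 6, 7]
Compare positions:
  Node 0: index 0 -> 0 (same)
  Node 1: index 2 -> 3 (moved)
  Node 2: index 5 -> 5 (same)
  Node 3: index 3 -> 2 (moved)
  Node 4: index 4 -> 4 (same)
  Node 5: index 1 -> 1 (same)
  Node 6: index 6 -> 6 (same)
  Node 7: index 7 -> 7 (same)
Nodes that changed position: 1 3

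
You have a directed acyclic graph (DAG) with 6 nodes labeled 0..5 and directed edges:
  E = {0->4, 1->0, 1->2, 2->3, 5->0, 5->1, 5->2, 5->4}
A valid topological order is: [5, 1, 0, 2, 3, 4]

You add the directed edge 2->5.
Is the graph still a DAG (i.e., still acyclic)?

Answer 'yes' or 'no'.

Answer: no

Derivation:
Given toposort: [5, 1, 0, 2, 3, 4]
Position of 2: index 3; position of 5: index 0
New edge 2->5: backward (u after v in old order)
Backward edge: old toposort is now invalid. Check if this creates a cycle.
Does 5 already reach 2? Reachable from 5: [0, 1, 2, 3, 4, 5]. YES -> cycle!
Still a DAG? no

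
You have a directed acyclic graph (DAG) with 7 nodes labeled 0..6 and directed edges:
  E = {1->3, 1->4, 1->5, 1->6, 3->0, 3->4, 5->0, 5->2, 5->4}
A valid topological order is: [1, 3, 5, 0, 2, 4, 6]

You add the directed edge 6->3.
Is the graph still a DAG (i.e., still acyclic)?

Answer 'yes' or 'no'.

Answer: yes

Derivation:
Given toposort: [1, 3, 5, 0, 2, 4, 6]
Position of 6: index 6; position of 3: index 1
New edge 6->3: backward (u after v in old order)
Backward edge: old toposort is now invalid. Check if this creates a cycle.
Does 3 already reach 6? Reachable from 3: [0, 3, 4]. NO -> still a DAG (reorder needed).
Still a DAG? yes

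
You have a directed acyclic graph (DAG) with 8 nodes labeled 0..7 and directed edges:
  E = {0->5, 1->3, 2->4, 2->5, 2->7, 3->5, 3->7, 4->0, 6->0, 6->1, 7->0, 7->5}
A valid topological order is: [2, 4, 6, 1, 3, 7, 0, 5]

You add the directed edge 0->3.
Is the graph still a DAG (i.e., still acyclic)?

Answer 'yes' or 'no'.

Answer: no

Derivation:
Given toposort: [2, 4, 6, 1, 3, 7, 0, 5]
Position of 0: index 6; position of 3: index 4
New edge 0->3: backward (u after v in old order)
Backward edge: old toposort is now invalid. Check if this creates a cycle.
Does 3 already reach 0? Reachable from 3: [0, 3, 5, 7]. YES -> cycle!
Still a DAG? no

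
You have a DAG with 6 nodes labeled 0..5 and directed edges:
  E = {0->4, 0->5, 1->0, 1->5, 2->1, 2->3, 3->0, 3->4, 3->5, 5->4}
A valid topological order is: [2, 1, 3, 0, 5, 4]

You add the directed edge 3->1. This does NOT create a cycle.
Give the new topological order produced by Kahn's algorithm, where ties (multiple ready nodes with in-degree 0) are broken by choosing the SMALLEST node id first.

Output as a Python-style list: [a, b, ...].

Old toposort: [2, 1, 3, 0, 5, 4]
Added edge: 3->1
Position of 3 (2) > position of 1 (1). Must reorder: 3 must now come before 1.
Run Kahn's algorithm (break ties by smallest node id):
  initial in-degrees: [2, 2, 0, 1, 3, 3]
  ready (indeg=0): [2]
  pop 2: indeg[1]->1; indeg[3]->0 | ready=[3] | order so far=[2]
  pop 3: indeg[0]->1; indeg[1]->0; indeg[4]->2; indeg[5]->2 | ready=[1] | order so far=[2, 3]
  pop 1: indeg[0]->0; indeg[5]->1 | ready=[0] | order so far=[2, 3, 1]
  pop 0: indeg[4]->1; indeg[5]->0 | ready=[5] | order so far=[2, 3, 1, 0]
  pop 5: indeg[4]->0 | ready=[4] | order so far=[2, 3, 1, 0, 5]
  pop 4: no out-edges | ready=[] | order so far=[2, 3, 1, 0, 5, 4]
  Result: [2, 3, 1, 0, 5, 4]

Answer: [2, 3, 1, 0, 5, 4]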